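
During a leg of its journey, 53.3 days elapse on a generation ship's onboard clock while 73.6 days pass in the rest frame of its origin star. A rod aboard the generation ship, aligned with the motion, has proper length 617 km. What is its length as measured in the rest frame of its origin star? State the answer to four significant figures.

446.8 km

γ = Δt/Δτ = 73.6/53.3 = 1.38086.
L = L₀/γ = 617/1.38086 = 446.8 km.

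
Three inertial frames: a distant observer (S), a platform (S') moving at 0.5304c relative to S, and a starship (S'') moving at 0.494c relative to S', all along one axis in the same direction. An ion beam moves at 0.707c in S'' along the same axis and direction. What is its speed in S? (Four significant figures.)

0.9649c

First combine the ion beam and starship (S''→S'): u₁ = (0.707 + 0.494)/(1 + 0.707×0.494) = 1.201/1.349258 = 0.89012.
Then combine with the platform (S'→S): u = (0.89012 + 0.5304)/(1 + 0.89012×0.5304) = 1.42052/1.472119648 = 0.96495.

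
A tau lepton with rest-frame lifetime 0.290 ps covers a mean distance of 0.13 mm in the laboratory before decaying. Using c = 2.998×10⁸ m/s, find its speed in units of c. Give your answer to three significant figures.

0.831c

Let x = d/(cτ) = 1.300×10^-4 m / (2.998×10⁸ m/s × 2.900×10^-13 s) = 1.4952. Since d = βγcτ, x = βγ = β/√(1−β²).
Solving: β² = x²/(1+x²) = 2.23562/3.23562 = 0.69094, so β = 0.831.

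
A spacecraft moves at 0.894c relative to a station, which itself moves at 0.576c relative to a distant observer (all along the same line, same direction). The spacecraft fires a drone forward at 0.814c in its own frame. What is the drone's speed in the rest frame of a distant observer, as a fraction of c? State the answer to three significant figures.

0.997c

First combine the drone and spacecraft (S''→S'): u₁ = (0.814 + 0.894)/(1 + 0.814×0.894) = 1.708/1.727716 = 0.98859.
Then combine with the station (S'→S): u = (0.98859 + 0.576)/(1 + 0.98859×0.576) = 1.56459/1.56942784 = 0.99692.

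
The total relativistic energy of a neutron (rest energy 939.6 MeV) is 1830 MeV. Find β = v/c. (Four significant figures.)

0.8581

Total energy E = γmc² gives γ = 1830/939.6 = 1.9476.
Hence β = √(1 − 1/γ²) = √(1 − 0.263633) = √0.736367 = 0.8581.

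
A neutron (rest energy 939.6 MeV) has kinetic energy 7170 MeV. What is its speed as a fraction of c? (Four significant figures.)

0.9933c

γ = 1 + K/(mc²) = 1 + 7170/939.6 = 8.6309.
β = √(1 − 1/γ²) = √(1 − 0.0134242) = √0.9865758 = 0.9933.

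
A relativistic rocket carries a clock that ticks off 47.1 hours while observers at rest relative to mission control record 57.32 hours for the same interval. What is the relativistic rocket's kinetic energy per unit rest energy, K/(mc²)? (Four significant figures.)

The time-dilation ratio gives γ = 57.32/47.1 = 1.21699.
K/(mc²) = γ − 1 = 1.21699 − 1 = 0.2170.

0.2170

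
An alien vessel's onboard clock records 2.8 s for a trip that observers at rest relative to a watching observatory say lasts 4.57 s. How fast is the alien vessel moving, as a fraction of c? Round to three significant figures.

0.790c

γ = Δt/Δτ = 4.57/2.8 = 1.6321.
β = √(1 − 1/γ²) = √(1 − 0.375411) = √0.624589 = 0.790.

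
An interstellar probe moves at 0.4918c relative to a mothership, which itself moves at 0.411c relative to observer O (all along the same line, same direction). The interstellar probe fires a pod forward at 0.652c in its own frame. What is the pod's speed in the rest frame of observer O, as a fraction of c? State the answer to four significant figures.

0.9418c

Apply u = (u'+v)/(1+u'v) twice. Pod in the mothership frame: (0.652+0.4918)/(1+0.652·0.4918) = 1.1438/1.3206536 = 0.86609c.
That velocity, transformed to the rest frame of observer O: (0.86609+0.411)/(1+0.86609·0.411) = 1.27709/1.35596299 = 0.94183c.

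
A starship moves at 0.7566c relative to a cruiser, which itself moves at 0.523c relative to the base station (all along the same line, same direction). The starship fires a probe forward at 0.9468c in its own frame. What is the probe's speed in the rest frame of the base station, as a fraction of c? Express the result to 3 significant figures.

0.998c

Apply u = (u'+v)/(1+u'v) twice. Probe in the cruiser frame: (0.9468+0.7566)/(1+0.9468·0.7566) = 1.7034/1.71634888 = 0.99246c.
That velocity, transformed to the rest frame of the base station: (0.99246+0.523)/(1+0.99246·0.523) = 1.51546/1.51905658 = 0.99763c.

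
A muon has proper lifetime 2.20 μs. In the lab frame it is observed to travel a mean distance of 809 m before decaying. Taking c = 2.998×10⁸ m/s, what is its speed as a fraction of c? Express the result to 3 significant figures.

Lab distance = (lab lifetime)·v = γτ·βc, so βγ = d/(cτ) = 809.0/(2.998×10⁸ × 2.200×10^-6) = 1.2266.
With βγ = 1.2266: γ² = 1 + (βγ)² = 2.50455, and β = (βγ)/γ = 1.2266/1.58258 = 0.775.

0.775c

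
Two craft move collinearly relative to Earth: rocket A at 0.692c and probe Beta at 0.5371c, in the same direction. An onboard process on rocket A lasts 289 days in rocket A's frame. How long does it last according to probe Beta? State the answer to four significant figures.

Speed of rocket A in probe Beta's frame: u = (v_A − v_B)/(1 − v_A v_B/c²) = (0.692 − 0.5371)/(1 − 0.692×0.5371) = 0.1549/0.6283268 = 0.24653; |u| = 0.24653c.
At |u| = 0.24653c, γ = (1 − 0.060777)^(−1/2) = 1.0318.
Rocket A's interval is proper; time dilation gives Δt_B = γΔτ = 1.0318 × 289 days = 298.2 days.

298.2 days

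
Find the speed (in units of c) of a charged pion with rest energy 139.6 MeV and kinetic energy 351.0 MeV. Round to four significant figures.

0.9587c

K = (γ−1)mc², so γ = 1 + 351.0/139.6 = 3.5143.
Then v/c = √(1 − γ⁻²) = √(1 − 0.0809697) = √0.9190303 = 0.9587.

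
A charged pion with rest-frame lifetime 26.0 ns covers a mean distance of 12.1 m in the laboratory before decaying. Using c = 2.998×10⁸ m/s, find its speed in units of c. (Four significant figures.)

Lab distance = (lab lifetime)·v = γτ·βc, so βγ = d/(cτ) = 12.10/(2.998×10⁸ × 2.600×10^-8) = 1.5523.
With βγ = 1.5523: γ² = 1 + (βγ)² = 3.40964, and β = (βγ)/γ = 1.5523/1.84652 = 0.8407.

0.8407c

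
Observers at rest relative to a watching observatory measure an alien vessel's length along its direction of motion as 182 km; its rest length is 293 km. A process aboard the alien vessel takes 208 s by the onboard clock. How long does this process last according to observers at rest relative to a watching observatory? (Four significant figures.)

334.9 s

From L = L₀/γ: γ = 293/182 = 1.60989.
Δt = γΔτ = 1.60989 × 208 = 334.9 s.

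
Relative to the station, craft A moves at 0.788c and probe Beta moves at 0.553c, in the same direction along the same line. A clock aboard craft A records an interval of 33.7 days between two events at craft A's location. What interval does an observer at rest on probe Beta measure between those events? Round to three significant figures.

Speed of craft A in probe Beta's frame: u = (v_A − v_B)/(1 − v_A v_B/c²) = (0.788 − 0.553)/(1 − 0.788×0.553) = 0.235/0.564236 = 0.41649; |u| = 0.41649c.
At |u| = 0.41649c, γ = (1 − 0.173464)^(−1/2) = 1.0999.
Craft A's interval is proper; time dilation gives Δt_B = γΔτ = 1.0999 × 33.7 days = 37.1 days.

37.1 days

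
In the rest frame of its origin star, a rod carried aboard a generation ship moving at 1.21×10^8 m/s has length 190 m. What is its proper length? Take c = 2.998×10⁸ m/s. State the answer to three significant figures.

β = v/c = (1.21×10^8 m/s)/(2.998×10⁸ m/s) = 0.403602.
γ = 1/√(1 − β²) = 1/√(1 − 0.1628946) = 1/√0.8371054 = 1/0.914935 = 1.093.
Proper length: L₀ = γ·L = 1.093 × 190 = 208 m.

208 m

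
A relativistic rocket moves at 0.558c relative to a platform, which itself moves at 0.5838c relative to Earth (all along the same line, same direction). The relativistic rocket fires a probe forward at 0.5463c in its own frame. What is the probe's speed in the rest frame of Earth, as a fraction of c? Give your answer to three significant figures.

0.957c

Compose velocities in two stages. Stage 1 (into S'): u₁ = (0.5463+0.558)/(1+0.5463×0.558) = 0.84631.
Stage 2 (into S): u = (0.84631+0.5838)/(1+0.84631×0.5838) = 0.95719, so the speed is 0.957c.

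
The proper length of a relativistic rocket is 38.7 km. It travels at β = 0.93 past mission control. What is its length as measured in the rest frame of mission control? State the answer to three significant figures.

γ = 1/√(1 − β²) = 1/√(1 − 0.8649) = 1/√0.1351 = 1/0.36756 = 2.7206.
Along the direction of motion the measured length is L₀/γ = 38.7/2.7206 = 14.2 km.

14.2 km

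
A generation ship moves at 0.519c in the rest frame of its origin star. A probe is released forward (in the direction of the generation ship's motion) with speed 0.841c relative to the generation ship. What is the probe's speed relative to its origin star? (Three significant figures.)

In units of c, u = (u' + v)/(1 + u'v) with u' = 0.841 and v = 0.519.
Numerator: 0.841 + 0.519 = 1.36. Denominator: 1 + (0.841)(0.519) = 1.436479.
u = 1.36/1.436479 = 0.94676, so the speed is 0.947c.

0.947c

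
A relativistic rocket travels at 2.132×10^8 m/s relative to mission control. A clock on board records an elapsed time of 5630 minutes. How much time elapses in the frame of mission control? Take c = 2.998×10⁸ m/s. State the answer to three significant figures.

β = v/c = (2.132×10^8 m/s)/(2.998×10⁸ m/s) = 0.711141.
γ = 1/√(1 − β²) = 1/√(1 − 0.5057215) = 1/√0.4942785 = 1/0.703049 = 1.4224.
Time dilation: Δt = γ·Δτ = 1.4224 × 5630 = 8010 minutes.

8010 minutes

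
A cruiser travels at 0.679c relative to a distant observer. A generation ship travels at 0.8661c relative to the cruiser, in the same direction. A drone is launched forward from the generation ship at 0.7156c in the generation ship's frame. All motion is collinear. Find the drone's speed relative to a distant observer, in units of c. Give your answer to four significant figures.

Apply u = (u'+v)/(1+u'v) twice. Drone in the cruiser frame: (0.7156+0.8661)/(1+0.7156·0.8661) = 1.5817/1.61978116 = 0.97649c.
That velocity, transformed to the rest frame of a distant observer: (0.97649+0.679)/(1+0.97649·0.679) = 1.65549/1.66303671 = 0.99546c.

0.9955c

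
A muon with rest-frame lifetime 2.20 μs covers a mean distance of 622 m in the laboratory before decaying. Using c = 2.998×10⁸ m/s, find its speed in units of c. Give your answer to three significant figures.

0.686c

Lab distance = (lab lifetime)·v = γτ·βc, so βγ = d/(cτ) = 622.0/(2.998×10⁸ × 2.200×10^-6) = 0.94305.
With βγ = 0.94305: γ² = 1 + (βγ)² = 1.889343, and β = (βγ)/γ = 0.94305/1.37453 = 0.686.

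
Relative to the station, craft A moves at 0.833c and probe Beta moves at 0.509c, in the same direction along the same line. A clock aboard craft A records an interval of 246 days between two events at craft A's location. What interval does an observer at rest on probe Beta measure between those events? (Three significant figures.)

298 days

Speed of craft A in probe Beta's frame: u = (v_A − v_B)/(1 − v_A v_B/c²) = (0.833 − 0.509)/(1 − 0.833×0.509) = 0.324/0.576003 = 0.5625; |u| = 0.5625c.
γ for this relative speed: γ = 1/√(1 − 0.316406) = 1.2095.
The clock on craft A records proper time, so probe Beta measures Δt = γΔτ = 1.2095 × 246 = 298 days.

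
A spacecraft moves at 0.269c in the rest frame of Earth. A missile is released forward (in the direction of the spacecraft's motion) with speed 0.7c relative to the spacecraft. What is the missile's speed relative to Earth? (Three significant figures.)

0.815c

In units of c, u = (u' + v)/(1 + u'v) with u' = 0.7 and v = 0.269.
Numerator: 0.7 + 0.269 = 0.969. Denominator: 1 + (0.7)(0.269) = 1.1883.
u = 0.969/1.1883 = 0.81545, so the speed is 0.815c.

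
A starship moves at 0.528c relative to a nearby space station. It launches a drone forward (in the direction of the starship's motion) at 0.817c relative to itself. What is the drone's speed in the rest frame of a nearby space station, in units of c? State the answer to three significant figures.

0.940c

Relativistic velocity addition: u = (u' + v)/(1 + u'v/c²), with u' = 0.817c and v = 0.528c.
Numerator: 0.817 + 0.528 = 1.345. Denominator: 1 + (0.817)(0.528) = 1.431376.
u = 1.345/1.431376 = 0.93966, so the speed is 0.940c.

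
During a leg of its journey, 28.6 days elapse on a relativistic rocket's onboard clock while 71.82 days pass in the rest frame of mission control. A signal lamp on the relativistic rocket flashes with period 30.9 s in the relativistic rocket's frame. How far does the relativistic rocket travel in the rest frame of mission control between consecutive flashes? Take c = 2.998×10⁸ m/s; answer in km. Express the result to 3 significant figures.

The time-dilation ratio gives γ = 71.82/28.6 = 2.51119.
β = √(1 − 1/γ²) = 0.91729. Lab-frame period = γτ = 2.51119×30.9 s = 77.596 s. Distance = βc × γτ = 0.91729 × 2.998×10⁸ m/s × 77.596 s = 2.1339×10^10 m = 2.13×10^7 km.

2.13×10^7 km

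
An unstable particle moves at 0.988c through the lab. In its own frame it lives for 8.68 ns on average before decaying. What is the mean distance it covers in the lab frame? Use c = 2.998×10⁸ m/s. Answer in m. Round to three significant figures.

16.6 m

γ = 1/√(1 − β²) = 1/√(1 − 0.976144) = 1/√0.023856 = 1/0.154454 = 6.4744.
Lab-frame lifetime: Δt = γτ = 6.4744 × 8.68 ns = 56.198 ns.
Distance: d = vΔt = 0.988 × 2.998×10⁸ m/s × 5.6198×10^-8 s = 16.6 m.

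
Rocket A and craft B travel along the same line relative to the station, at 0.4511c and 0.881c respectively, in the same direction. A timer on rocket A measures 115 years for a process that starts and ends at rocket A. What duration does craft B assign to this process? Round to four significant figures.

Speed of rocket A in craft B's frame: u = (v_A − v_B)/(1 − v_A v_B/c²) = (0.4511 − 0.881)/(1 − 0.4511×0.881) = −0.4299/0.6025809 = −0.71343; |u| = 0.71343c.
γ for this relative speed: γ = 1/√(1 − 0.508982) = 1.4271.
The clock on rocket A records proper time, so craft B measures Δt = γΔτ = 1.4271 × 115 = 164.1 years.

164.1 years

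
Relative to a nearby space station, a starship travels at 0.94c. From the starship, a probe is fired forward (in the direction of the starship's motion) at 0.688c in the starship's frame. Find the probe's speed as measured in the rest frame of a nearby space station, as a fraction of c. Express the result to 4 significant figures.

Relativistic velocity addition: u = (u' + v)/(1 + u'v/c²), with u' = 0.688c and v = 0.94c.
Numerator: 0.688 + 0.94 = 1.628. Denominator: 1 + (0.688)(0.94) = 1.64672.
u = 1.628/1.64672 = 0.98863, so the speed is 0.9886c.

0.9886c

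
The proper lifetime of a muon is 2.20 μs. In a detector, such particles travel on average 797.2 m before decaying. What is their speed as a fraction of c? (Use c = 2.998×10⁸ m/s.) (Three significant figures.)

0.770c

Lab distance = (lab lifetime)·v = γτ·βc, so βγ = d/(cτ) = 797.2/(2.998×10⁸ × 2.200×10^-6) = 1.2087.
With βγ = 1.2087: γ² = 1 + (βγ)² = 2.46096, and β = (βγ)/γ = 1.2087/1.56874 = 0.770.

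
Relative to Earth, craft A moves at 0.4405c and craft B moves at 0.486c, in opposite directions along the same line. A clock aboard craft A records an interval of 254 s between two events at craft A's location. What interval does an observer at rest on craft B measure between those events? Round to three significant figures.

393 s

The velocity of craft A relative to craft B is (0.4405 + 0.486)c / (1 + 0.4405×0.486) = 0.76313c; relative speed 0.76313c.
At |u| = 0.76313c, γ = (1 − 0.582367)^(−1/2) = 1.5474.
Craft A's interval is proper; time dilation gives Δt_B = γΔτ = 1.5474 × 254 s = 393 s.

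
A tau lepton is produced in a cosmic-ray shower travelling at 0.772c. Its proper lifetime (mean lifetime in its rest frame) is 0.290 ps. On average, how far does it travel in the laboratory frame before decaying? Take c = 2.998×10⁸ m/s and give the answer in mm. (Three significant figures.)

0.106 mm

Lorentz factor: γ = (1 − 0.595984)^(−1/2) = 1.5733.
Lab-frame lifetime: Δt = γτ = 1.5733 × 0.290 ps = 0.45626 ps.
Distance: d = vΔt = 0.772 × 2.998×10⁸ m/s × 4.5626×10^-13 s = 1.06×10^-4 m = 0.106 mm.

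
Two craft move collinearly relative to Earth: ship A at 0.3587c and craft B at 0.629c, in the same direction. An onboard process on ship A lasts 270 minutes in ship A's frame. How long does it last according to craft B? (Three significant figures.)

Speed of ship A in craft B's frame: u = (v_A − v_B)/(1 − v_A v_B/c²) = (0.3587 − 0.629)/(1 − 0.3587×0.629) = −0.2703/0.7743777 = −0.34905; |u| = 0.34905c.
γ for this relative speed: γ = 1/√(1 − 0.121836) = 1.0671.
The clock on ship A records proper time, so craft B measures Δt = γΔτ = 1.0671 × 270 = 288 minutes.

288 minutes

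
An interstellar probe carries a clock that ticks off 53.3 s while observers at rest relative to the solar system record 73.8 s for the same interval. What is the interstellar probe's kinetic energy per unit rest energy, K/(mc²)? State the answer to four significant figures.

0.3846

From Δt = γΔτ: γ = 73.8/53.3 = 1.38462.
K/(mc²) = γ − 1 = 1.38462 − 1 = 0.3846.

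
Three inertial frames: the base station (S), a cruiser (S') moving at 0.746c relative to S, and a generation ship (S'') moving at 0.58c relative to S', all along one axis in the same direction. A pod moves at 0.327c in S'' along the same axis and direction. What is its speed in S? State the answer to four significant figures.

0.9615c

Apply u = (u'+v)/(1+u'v) twice. Pod in the cruiser frame: (0.327+0.58)/(1+0.327·0.58) = 0.907/1.18966 = 0.7624c.
That velocity, transformed to the rest frame of the base station: (0.7624+0.746)/(1+0.7624·0.746) = 1.5084/1.5687504 = 0.96153c.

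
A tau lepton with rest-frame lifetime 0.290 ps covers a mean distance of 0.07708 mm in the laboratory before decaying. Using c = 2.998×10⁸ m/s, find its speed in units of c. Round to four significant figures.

0.6634c

d = βγcτ ⇒ βγ = d/(cτ) = 7.708×10^-5 m / (8.6942×10^-5 m) = 0.88657.
β = (βγ)/√(1+(βγ)²) = 0.88657/√1.786006 = 0.6634.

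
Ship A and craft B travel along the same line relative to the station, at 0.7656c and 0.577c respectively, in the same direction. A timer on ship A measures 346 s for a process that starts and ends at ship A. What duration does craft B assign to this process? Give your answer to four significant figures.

367.6 s

Speed of ship A in craft B's frame: u = (v_A − v_B)/(1 − v_A v_B/c²) = (0.7656 − 0.577)/(1 − 0.7656×0.577) = 0.1886/0.5582488 = 0.33784; |u| = 0.33784c.
At |u| = 0.33784c, γ = (1 − 0.114136)^(−1/2) = 1.0625.
The clock on ship A records proper time, so craft B measures Δt = γΔτ = 1.0625 × 346 = 367.6 s.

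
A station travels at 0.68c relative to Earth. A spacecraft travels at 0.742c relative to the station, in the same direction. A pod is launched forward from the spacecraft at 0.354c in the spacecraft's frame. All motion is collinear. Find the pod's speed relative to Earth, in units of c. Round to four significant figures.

0.9734c

Apply u = (u'+v)/(1+u'v) twice. Pod in the station frame: (0.354+0.742)/(1+0.354·0.742) = 1.096/1.262668 = 0.868c.
That velocity, transformed to the rest frame of Earth: (0.868+0.68)/(1+0.868·0.68) = 1.548/1.59024 = 0.97344c.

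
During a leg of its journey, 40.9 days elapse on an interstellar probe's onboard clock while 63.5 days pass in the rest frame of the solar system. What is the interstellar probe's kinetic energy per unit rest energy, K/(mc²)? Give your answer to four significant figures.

The time-dilation ratio gives γ = 63.5/40.9 = 1.55257.
Since K = (γ−1)mc², K/(mc²) = 1.55257 − 1 = 0.5526.

0.5526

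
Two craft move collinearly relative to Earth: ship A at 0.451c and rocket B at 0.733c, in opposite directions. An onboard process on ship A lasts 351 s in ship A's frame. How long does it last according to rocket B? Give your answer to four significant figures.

Transform ship A's velocity into rocket B's frame: (0.451 + 0.733)/(1 + 0.451·0.733) = 1.184/1.330583, so the relative speed is 0.88984c.
γ for this relative speed: γ = 1/√(1 − 0.791815) = 2.1917.
The clock on ship A records proper time, so rocket B measures Δt = γΔτ = 2.1917 × 351 = 769.3 s.

769.3 s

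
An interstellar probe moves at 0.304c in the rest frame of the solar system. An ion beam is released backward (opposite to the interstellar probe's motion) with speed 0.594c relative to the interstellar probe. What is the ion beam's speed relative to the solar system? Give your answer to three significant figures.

In units of c, u = (u' + v)/(1 + u'v) with u' = −0.594 and v = 0.304.
Numerator: −0.594 + 0.304 = −0.29. Denominator: 1 + (−0.594)(0.304) = 0.819424.
u = −0.29/0.819424 = −0.35391, so the speed is 0.354c.

0.354c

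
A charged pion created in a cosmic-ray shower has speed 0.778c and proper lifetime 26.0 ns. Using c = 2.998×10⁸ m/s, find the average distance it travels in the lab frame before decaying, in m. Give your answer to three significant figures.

9.65 m

β² = 0.605284, so γ = 1/√0.394716 = 1.5917.
Lab-frame lifetime: Δt = γτ = 1.5917 × 26.0 ns = 41.384 ns.
Distance: d = vΔt = 0.778 × 2.998×10⁸ m/s × 4.1384×10^-8 s = 9.65 m.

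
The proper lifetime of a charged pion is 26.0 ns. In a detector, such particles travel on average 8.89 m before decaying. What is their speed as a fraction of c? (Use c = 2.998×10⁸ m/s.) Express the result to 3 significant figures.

0.752c

Lab distance = (lab lifetime)·v = γτ·βc, so βγ = d/(cτ) = 8.890/(2.998×10⁸ × 2.600×10^-8) = 1.1405.
With βγ = 1.1405: γ² = 1 + (βγ)² = 2.30074, and β = (βγ)/γ = 1.1405/1.51682 = 0.752.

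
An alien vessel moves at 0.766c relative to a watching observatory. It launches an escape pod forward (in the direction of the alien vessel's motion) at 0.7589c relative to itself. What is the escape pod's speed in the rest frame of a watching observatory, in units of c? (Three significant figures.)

0.964c

In units of c, u = (u' + v)/(1 + u'v) with u' = 0.7589 and v = 0.766.
Numerator: 0.7589 + 0.766 = 1.5249. Denominator: 1 + (0.7589)(0.766) = 1.5813174.
u = 1.5249/1.5813174 = 0.96432, so the speed is 0.964c.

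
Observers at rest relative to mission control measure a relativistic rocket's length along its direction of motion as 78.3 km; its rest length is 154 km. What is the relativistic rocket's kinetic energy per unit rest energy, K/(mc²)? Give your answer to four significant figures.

Length contraction gives γ = L₀/L = 154/78.3 = 1.96679.
Since K = (γ−1)mc², K/(mc²) = 1.96679 − 1 = 0.9668.

0.9668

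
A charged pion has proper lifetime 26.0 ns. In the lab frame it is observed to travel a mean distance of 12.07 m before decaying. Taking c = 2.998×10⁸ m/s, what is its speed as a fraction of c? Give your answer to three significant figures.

0.840c

Let x = d/(cτ) = 12.07 m / (2.998×10⁸ m/s × 2.600×10^-8 s) = 1.5485. Since d = βγcτ, x = βγ = β/√(1−β²).
Solving: β² = x²/(1+x²) = 2.39785/3.39785 = 0.705696, so β = 0.840.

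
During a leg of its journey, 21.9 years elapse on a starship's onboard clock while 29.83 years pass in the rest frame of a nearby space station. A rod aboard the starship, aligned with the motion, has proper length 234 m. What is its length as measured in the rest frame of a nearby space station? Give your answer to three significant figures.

172 m

γ = Δt/Δτ = 29.83/21.9 = 1.3621.
The rod contracts by the same γ: 234 m / 1.3621 = 172 m.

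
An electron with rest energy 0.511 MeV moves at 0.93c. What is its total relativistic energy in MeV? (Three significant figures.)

1.39 MeV

γ = 1/√(1 − β²) = 1/√(1 − 0.8649) = 1/√0.1351 = 1/0.36756 = 2.7206.
Total energy: E = γmc² = 2.7206 × 0.511 MeV = 1.39 MeV.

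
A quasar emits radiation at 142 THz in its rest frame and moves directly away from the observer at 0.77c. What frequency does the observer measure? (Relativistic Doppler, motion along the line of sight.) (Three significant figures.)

51.2 THz

Relativistic Doppler (source moving away): f_obs = f_src · √((1−β)/(1+β)).
With β = 0.77: factor = √(0.23/1.77) = 0.36048.
f_obs = 142 × 0.36048 = 51.2 THz.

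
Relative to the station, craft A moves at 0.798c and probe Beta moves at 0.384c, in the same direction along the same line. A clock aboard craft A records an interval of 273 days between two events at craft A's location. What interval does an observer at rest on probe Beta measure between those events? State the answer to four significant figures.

The velocity of craft A relative to probe Beta is (0.798 − 0.384)c / (1 − 0.798×0.384) = 0.59691c; relative speed 0.59691c.
γ for this relative speed: γ = 1/√(1 − 0.356302) = 1.2464.
Craft A's interval is proper; time dilation gives Δt_B = γΔτ = 1.2464 × 273 days = 340.3 days.

340.3 days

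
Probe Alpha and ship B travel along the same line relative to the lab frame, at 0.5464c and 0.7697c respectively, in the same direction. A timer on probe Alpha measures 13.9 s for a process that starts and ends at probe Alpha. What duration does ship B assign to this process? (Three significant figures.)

Speed of probe Alpha in ship B's frame: u = (v_A − v_B)/(1 − v_A v_B/c²) = (0.5464 − 0.7697)/(1 − 0.5464×0.7697) = −0.2233/0.57943592 = −0.38537; |u| = 0.38537c.
At |u| = 0.38537c, γ = (1 − 0.14851)^(−1/2) = 1.0837.
The clock on probe Alpha records proper time, so ship B measures Δt = γΔτ = 1.0837 × 13.9 = 15.1 s.

15.1 s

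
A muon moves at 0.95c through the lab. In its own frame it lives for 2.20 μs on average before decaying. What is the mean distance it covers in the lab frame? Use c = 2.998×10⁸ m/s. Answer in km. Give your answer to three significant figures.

2.01 km

γ = 1/√(1 − β²) = 1/√(1 − 0.9025) = 1/√0.0975 = 1/0.31225 = 3.2026.
Lab-frame lifetime: Δt = γτ = 3.2026 × 2.20 μs = 7.0457 μs.
Distance: d = vΔt = 0.95 × 2.998×10⁸ m/s × 7.0457×10^-6 s = 2010 m = 2.01 km.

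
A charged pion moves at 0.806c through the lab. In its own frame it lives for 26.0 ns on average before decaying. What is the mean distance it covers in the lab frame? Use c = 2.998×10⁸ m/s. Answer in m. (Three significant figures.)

10.6 m

With β = 0.806, γ = 1/√(1 − 0.806²) = 1/√0.350364 = 1.6894.
Lab-frame lifetime: Δt = γτ = 1.6894 × 26.0 ns = 43.924 ns.
Distance: d = vΔt = 0.806 × 2.998×10⁸ m/s × 4.3924×10^-8 s = 10.6 m.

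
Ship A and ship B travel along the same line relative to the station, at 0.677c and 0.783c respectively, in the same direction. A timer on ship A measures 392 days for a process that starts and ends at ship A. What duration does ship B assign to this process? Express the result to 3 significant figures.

The velocity of ship A relative to ship B is (0.677 − 0.783)c / (1 − 0.677×0.783) = −0.22558c; relative speed 0.22558c.
γ for this relative speed: γ = 1/√(1 − 0.0508863) = 1.0265.
Ship A's interval is proper; time dilation gives Δt_B = γΔτ = 1.0265 × 392 days = 402 days.

402 days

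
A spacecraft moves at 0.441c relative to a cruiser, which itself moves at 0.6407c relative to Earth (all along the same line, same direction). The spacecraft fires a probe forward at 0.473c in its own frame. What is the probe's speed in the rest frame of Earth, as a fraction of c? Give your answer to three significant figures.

Apply u = (u'+v)/(1+u'v) twice. Probe in the cruiser frame: (0.473+0.441)/(1+0.473·0.441) = 0.914/1.208593 = 0.75625c.
That velocity, transformed to the rest frame of Earth: (0.75625+0.6407)/(1+0.75625·0.6407) = 1.39695/1.484529375 = 0.94101c.

0.941c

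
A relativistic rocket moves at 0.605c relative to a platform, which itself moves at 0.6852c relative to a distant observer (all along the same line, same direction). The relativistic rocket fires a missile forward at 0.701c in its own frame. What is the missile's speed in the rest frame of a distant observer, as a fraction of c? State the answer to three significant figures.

0.984c

First combine the missile and relativistic rocket (S''→S'): u₁ = (0.701 + 0.605)/(1 + 0.701×0.605) = 1.306/1.424105 = 0.91707.
Then combine with the platform (S'→S): u = (0.91707 + 0.6852)/(1 + 0.91707×0.6852) = 1.60227/1.628376364 = 0.98397.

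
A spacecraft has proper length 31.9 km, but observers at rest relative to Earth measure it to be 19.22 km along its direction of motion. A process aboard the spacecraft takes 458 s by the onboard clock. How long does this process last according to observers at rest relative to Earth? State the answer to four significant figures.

γ = L₀/L = 31.9/19.22 = 1.65973.
Δt = γΔτ = 1.65973 × 458 = 760.2 s.

760.2 s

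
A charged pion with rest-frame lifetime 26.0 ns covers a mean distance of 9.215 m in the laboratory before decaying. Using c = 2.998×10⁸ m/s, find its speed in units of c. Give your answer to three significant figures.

0.763c

d = βγcτ ⇒ βγ = d/(cτ) = 9.215 m / (7.7948 m) = 1.1822.
β = (βγ)/√(1+(βγ)²) = 1.1822/√2.3976 = 0.763.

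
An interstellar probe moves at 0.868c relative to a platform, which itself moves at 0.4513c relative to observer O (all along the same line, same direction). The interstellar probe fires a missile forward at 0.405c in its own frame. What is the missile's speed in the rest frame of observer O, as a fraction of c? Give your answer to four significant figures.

Compose velocities in two stages. Stage 1 (into S'): u₁ = (0.405+0.868)/(1+0.405×0.868) = 0.94189.
Stage 2 (into S): u = (0.94189+0.4513)/(1+0.94189×0.4513) = 0.97763, so the speed is 0.9776c.

0.9776c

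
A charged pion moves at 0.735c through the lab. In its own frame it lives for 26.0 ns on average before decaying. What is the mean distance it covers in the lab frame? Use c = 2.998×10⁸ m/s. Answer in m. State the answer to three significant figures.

8.45 m

β² = 0.540225, so γ = 1/√0.459775 = 1.4748.
Lab-frame lifetime: Δt = γτ = 1.4748 × 26.0 ns = 38.345 ns.
Distance: d = vΔt = 0.735 × 2.998×10⁸ m/s × 3.8345×10^-8 s = 8.45 m.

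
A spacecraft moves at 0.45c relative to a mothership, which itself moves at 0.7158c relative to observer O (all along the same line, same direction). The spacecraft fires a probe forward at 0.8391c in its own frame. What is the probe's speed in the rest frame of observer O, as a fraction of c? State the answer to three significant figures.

0.989c

First combine the probe and spacecraft (S''→S'): u₁ = (0.8391 + 0.45)/(1 + 0.8391×0.45) = 1.2891/1.377595 = 0.93576.
Then combine with the mothership (S'→S): u = (0.93576 + 0.7158)/(1 + 0.93576×0.7158) = 1.65156/1.669817008 = 0.98907.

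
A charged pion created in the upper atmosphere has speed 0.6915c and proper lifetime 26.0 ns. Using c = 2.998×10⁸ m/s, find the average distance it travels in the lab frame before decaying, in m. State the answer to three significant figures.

7.46 m

With β = 0.6915, γ = 1/√(1 − 0.6915²) = 1/√0.52182775 = 1.3843.
Lab-frame lifetime: Δt = γτ = 1.3843 × 26.0 ns = 35.992 ns.
Distance: d = vΔt = 0.6915 × 2.998×10⁸ m/s × 3.5992×10^-8 s = 7.46 m.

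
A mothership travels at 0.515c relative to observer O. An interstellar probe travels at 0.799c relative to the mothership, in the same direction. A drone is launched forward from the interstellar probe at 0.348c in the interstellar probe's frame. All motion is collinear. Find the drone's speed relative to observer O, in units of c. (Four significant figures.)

Compose velocities in two stages. Stage 1 (into S'): u₁ = (0.348+0.799)/(1+0.348×0.799) = 0.89746.
Stage 2 (into S): u = (0.89746+0.515)/(1+0.89746×0.515) = 0.96599, so the speed is 0.9660c.

0.9660c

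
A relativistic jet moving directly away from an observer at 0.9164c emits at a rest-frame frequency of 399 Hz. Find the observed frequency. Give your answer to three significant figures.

Relativistic Doppler (source moving away): f_obs = f_src · √((1−β)/(1+β)).
With β = 0.9164: factor = √(0.0836/1.9164) = 0.20886.
f_obs = 399 × 0.20886 = 83.3 Hz.

83.3 Hz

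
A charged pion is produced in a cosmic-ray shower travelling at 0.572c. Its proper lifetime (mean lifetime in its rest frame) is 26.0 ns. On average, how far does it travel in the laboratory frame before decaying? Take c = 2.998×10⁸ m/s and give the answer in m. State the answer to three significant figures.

5.44 m

With β = 0.572, γ = 1/√(1 − 0.572²) = 1/√0.672816 = 1.2191.
Lab-frame lifetime: Δt = γτ = 1.2191 × 26.0 ns = 31.697 ns.
Distance: d = vΔt = 0.572 × 2.998×10⁸ m/s × 3.1697×10^-8 s = 5.44 m.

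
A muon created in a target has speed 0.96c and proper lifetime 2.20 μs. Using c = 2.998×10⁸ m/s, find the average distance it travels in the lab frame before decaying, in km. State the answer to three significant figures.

γ = 1/√(1 − β²) = 1/√(1 − 0.9216) = 1/√0.0784 = 1/0.28 = 3.5714.
Lab-frame lifetime: Δt = γτ = 3.5714 × 2.20 μs = 7.8571 μs.
Distance: d = vΔt = 0.96 × 2.998×10⁸ m/s × 7.8571×10^-6 s = 2260 m = 2.26 km.

2.26 km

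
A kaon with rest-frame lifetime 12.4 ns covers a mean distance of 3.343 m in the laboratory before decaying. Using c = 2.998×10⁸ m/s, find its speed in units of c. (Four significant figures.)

d = βγcτ ⇒ βγ = d/(cτ) = 3.343 m / (3.71752 m) = 0.89926.
β = (βγ)/√(1+(βγ)²) = 0.89926/√1.808669 = 0.6687.

0.6687c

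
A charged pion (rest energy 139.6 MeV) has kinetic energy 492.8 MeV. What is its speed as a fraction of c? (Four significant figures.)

0.9753c

γ = 1 + K/(mc²) = 1 + 492.8/139.6 = 4.5301.
β = √(1 − 1/γ²) = √(1 − 0.0487287) = √0.9512713 = 0.9753.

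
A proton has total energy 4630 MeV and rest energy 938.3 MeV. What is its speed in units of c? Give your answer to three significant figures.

0.979c

Total energy E = γmc² gives γ = 4630/938.3 = 4.9345.
Hence β = √(1 − 1/γ²) = √(1 − 0.041069) = √0.958931 = 0.979.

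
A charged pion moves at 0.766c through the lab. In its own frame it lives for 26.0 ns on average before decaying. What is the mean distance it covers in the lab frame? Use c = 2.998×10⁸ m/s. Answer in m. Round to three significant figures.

9.29 m

With β = 0.766, γ = 1/√(1 − 0.766²) = 1/√0.413244 = 1.5556.
Lab-frame lifetime: Δt = γτ = 1.5556 × 26.0 ns = 40.446 ns.
Distance: d = vΔt = 0.766 × 2.998×10⁸ m/s × 4.0446×10^-8 s = 9.29 m.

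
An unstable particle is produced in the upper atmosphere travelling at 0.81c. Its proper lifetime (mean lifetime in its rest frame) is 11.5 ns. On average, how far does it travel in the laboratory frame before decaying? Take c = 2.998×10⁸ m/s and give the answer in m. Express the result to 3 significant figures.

With β = 0.81, γ = 1/√(1 − 0.81²) = 1/√0.3439 = 1.7052.
Lab-frame lifetime: Δt = γτ = 1.7052 × 11.5 ns = 19.61 ns.
Distance: d = vΔt = 0.81 × 2.998×10⁸ m/s × 1.9610×10^-8 s = 4.76 m.

4.76 m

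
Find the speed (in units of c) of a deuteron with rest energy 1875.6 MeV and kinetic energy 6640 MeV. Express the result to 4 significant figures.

γ = 1 + K/(mc²) = 1 + 6640/1875.6 = 4.5402.
β = √(1 − 1/γ²) = √(1 − 0.0485121) = √0.9514879 = 0.9754.

0.9754c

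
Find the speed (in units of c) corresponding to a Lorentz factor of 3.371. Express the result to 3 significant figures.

β = √(1 − 1/γ²) = √(1 − 1/11.363641) = √0.912 = 0.955.

0.955c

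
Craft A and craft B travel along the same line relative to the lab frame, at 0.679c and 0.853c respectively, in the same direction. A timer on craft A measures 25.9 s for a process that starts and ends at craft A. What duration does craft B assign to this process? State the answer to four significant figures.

Speed of craft A in craft B's frame: u = (v_A − v_B)/(1 − v_A v_B/c²) = (0.679 − 0.853)/(1 − 0.679×0.853) = −0.174/0.420813 = −0.41349; |u| = 0.41349c.
γ for this relative speed: γ = 1/√(1 − 0.170974) = 1.0983.
Craft A's interval is proper; time dilation gives Δt_B = γΔτ = 1.0983 × 25.9 s = 28.45 s.

28.45 s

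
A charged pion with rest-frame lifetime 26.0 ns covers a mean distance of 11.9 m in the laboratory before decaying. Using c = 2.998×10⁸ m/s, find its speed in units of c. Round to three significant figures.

0.837c

Lab distance = (lab lifetime)·v = γτ·βc, so βγ = d/(cτ) = 11.90/(2.998×10⁸ × 2.600×10^-8) = 1.5267.
With βγ = 1.5267: γ² = 1 + (βγ)² = 3.33081, and β = (βγ)/γ = 1.5267/1.82505 = 0.837.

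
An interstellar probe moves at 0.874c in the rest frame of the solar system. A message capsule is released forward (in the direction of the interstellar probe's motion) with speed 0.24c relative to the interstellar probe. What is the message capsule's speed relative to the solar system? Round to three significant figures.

In units of c, u = (u' + v)/(1 + u'v) with u' = 0.24 and v = 0.874.
Numerator: 0.24 + 0.874 = 1.114. Denominator: 1 + (0.24)(0.874) = 1.20976.
u = 1.114/1.20976 = 0.92084, so the speed is 0.921c.

0.921c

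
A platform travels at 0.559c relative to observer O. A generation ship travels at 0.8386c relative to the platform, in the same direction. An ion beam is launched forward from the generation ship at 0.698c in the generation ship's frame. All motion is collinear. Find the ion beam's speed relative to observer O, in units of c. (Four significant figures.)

Apply u = (u'+v)/(1+u'v) twice. Ion beam in the platform frame: (0.698+0.8386)/(1+0.698·0.8386) = 1.5366/1.5853428 = 0.96925c.
That velocity, transformed to the rest frame of observer O: (0.96925+0.559)/(1+0.96925·0.559) = 1.52825/1.54181075 = 0.9912c.

0.9912c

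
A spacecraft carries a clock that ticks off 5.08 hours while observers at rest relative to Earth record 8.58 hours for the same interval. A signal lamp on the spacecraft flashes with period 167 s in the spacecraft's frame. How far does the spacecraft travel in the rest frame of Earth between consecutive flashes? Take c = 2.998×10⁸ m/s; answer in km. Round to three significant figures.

6.81×10^7 km

The time-dilation ratio gives γ = 8.58/5.08 = 1.68898.
β = √(1 − 1/γ²) = 0.80588. Lab-frame period = γτ = 1.68898×167 s = 282.06 s. Distance = βc × γτ = 0.80588 × 2.998×10⁸ m/s × 282.06 s = 6.8146×10^10 m = 6.81×10^7 km.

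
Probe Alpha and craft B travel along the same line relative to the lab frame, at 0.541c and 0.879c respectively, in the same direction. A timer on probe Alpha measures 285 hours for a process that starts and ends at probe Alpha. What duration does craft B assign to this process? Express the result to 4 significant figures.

372.7 hours

The velocity of probe Alpha relative to craft B is (0.541 − 0.879)c / (1 − 0.541×0.879) = −0.64447c; relative speed 0.64447c.
γ for this relative speed: γ = 1/√(1 − 0.415342) = 1.3078.
Probe Alpha's interval is proper; time dilation gives Δt_B = γΔτ = 1.3078 × 285 hours = 372.7 hours.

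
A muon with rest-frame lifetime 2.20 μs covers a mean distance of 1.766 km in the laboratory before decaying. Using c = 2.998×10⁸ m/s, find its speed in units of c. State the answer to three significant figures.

Let x = d/(cτ) = 1766 m / (2.998×10⁸ m/s × 2.200×10^-6 s) = 2.6775. Since d = βγcτ, x = βγ = β/√(1−β²).
Solving: β² = x²/(1+x²) = 7.16901/8.16901 = 0.877586, so β = 0.937.

0.937c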